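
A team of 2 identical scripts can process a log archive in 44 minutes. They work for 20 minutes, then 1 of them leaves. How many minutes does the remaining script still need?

One script does 1/88 of the job per minute.
After 20 minutes with 2 scripts, 5/11 is done (6/11 left).
With 1 script the rate is 1/88, so the rest takes 6/11 ÷ 1/88 = 48 minutes.

48 minutes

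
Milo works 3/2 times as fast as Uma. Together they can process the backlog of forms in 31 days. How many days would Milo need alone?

155/3 days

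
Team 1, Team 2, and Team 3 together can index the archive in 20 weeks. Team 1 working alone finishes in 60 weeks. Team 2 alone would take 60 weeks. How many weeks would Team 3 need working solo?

Combined rate is 1/20 per week.
Known contribution: 1/60 + 1/60 = (1 + 1)/60 = 2/60 = 1/30 per week.
So Team 3's rate is 1/20 − 1/30 = 1/60, meaning 60 weeks alone.

60 weeks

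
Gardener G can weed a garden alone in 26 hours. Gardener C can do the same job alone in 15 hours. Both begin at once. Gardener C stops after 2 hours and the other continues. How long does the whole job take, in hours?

338/15 hours

In the first 2 hours the combined rate is 41/390, so 41/195 of the job is done, leaving 154/195.
After gardener C leaves the rate is 1/26 per hour; the remaining 154/195 takes 308/15 hours.
Total = 2 + 308/15 = 338/15 hours.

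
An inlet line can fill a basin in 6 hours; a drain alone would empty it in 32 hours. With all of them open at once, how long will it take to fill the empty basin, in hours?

96/13 hours

Net rate = 1/6 − 1/32 = (16 − 3)/96 = 13/96 per hour.
Filling time = 1 ÷ (13/96) = 96/13 hours.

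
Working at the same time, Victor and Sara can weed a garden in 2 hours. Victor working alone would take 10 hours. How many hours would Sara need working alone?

Combined rate is 1/2 per hour.
Known contribution: 1/10 per hour.
So Sara's rate is 1/2 − 1/10 = 2/5, meaning 5/2 hours alone.

5/2 hours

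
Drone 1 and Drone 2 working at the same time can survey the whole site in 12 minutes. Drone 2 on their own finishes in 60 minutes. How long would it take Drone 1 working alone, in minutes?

15 minutes

Combined rate is 1/12 per minute.
Known contribution: 1/60 per minute.
So Drone 1's rate is 1/12 − 1/60 = 1/15, meaning 15 minutes alone.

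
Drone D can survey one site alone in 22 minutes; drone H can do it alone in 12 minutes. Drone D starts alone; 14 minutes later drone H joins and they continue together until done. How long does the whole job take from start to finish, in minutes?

286/17 minutes

In 14 minutes drone D does 14/22 = 7/11 of the job, leaving 4/11.
Drone D and drone H together work at 17/132 per minute, so finishing takes 4/11 ÷ 17/132 = 48/17 minutes.
Total time = 14 + 48/17 = 286/17 minutes.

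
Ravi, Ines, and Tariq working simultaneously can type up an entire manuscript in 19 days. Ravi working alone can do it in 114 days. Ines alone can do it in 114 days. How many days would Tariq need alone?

Combined rate is 1/19 per day.
Known contribution: 1/114 + 1/114 = (1 + 1)/114 = 2/114 = 1/57 per day.
So Tariq's rate is 1/19 − 1/57 = 2/57, meaning 57/2 days alone.

57/2 days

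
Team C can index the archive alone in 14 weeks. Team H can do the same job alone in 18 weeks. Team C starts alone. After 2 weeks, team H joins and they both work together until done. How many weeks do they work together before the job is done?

27/4 weeks

In the first 2 weeks team C alone does 2/14 = 1/7 of the job, leaving 6/7.
Once everyone is working, combined rate: 1/14 + 1/18 = (9 + 7)/126 = 16/126 = 8/63 per week.
Remaining 6/7 at 8/63 per week takes 27/4 weeks.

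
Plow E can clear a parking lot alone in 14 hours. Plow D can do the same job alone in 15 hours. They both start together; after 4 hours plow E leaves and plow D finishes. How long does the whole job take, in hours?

75/7 hours

In the first 4 hours the combined rate is 29/210, so 58/105 of the job is done, leaving 47/105.
After plow E leaves the rate is 1/15 per hour; the remaining 47/105 takes 47/7 hours.
Total = 4 + 47/7 = 75/7 hours.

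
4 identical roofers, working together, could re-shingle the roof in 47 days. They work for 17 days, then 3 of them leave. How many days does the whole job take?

One roofer does 1/188 of the job per day.
After 17 days with 4 roofers, 17/47 is done (30/47 left).
With 1 roofer the rate is 1/188, so the rest takes 30/47 ÷ 1/188 = 120 days.
Total = 17 + 120 = 137 days.

137 days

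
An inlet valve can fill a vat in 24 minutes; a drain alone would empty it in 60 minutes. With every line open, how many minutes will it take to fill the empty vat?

40 minutes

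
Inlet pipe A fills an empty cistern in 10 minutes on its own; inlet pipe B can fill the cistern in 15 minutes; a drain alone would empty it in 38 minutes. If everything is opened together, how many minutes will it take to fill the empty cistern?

57/8 minutes

Net rate = 1/10 + 1/15 − 1/38 = (57 + 38 − 15)/570 = 80/570 = 8/57 per minute.
Filling time = 1 ÷ (8/57) = 57/8 minutes.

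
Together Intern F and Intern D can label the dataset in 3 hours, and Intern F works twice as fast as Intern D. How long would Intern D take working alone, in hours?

9 hours

Let Intern D's rate be r; then Intern F's rate is 2r, so together (2 + 1)r = 3r = 1/3.
Thus r = 1/9 per hour.
Intern D alone: 9 hours; Intern F alone: 9/2 hours.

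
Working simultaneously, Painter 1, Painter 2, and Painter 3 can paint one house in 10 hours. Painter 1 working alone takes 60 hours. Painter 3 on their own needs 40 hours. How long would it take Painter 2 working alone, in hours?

Combined rate is 1/10 per hour.
Known contribution: 1/60 + 1/40 = (2 + 3)/120 = 5/120 = 1/24 per hour.
So Painter 2's rate is 1/10 − 1/24 = 7/120, meaning 120/7 hours alone.

120/7 hours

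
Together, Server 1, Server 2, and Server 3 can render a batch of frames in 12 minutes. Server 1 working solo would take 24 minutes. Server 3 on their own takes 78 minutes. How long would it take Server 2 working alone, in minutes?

Combined rate is 1/12 per minute.
Known contribution: 1/24 + 1/78 = (13 + 4)/312 = 17/312 per minute.
So Server 2's rate is 1/12 − 17/312 = 3/104, meaning 104/3 minutes alone.

104/3 minutes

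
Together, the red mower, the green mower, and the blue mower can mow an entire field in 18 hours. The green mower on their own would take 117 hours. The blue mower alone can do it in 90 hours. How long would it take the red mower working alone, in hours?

195/7 hours

Combined rate is 1/18 per hour.
Known contribution: 1/117 + 1/90 = (10 + 13)/1170 = 23/1170 per hour.
So the red mower's rate is 1/18 − 23/1170 = 7/195, meaning 195/7 hours alone.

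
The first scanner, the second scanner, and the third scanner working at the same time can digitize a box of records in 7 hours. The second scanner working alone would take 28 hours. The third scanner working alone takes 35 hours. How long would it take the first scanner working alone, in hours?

Combined rate is 1/7 per hour.
Known contribution: 1/28 + 1/35 = (5 + 4)/140 = 9/140 per hour.
So the first scanner's rate is 1/7 − 9/140 = 11/140, meaning 140/11 hours alone.

140/11 hours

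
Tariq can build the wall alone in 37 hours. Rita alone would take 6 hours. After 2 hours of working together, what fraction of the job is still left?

68/111

Combined rate: 1/37 + 1/6 = (6 + 37)/222 = 43/222 per hour.
In 2 hours they complete 2·43/222 = 43/111 of the job.
So 68/111 remains.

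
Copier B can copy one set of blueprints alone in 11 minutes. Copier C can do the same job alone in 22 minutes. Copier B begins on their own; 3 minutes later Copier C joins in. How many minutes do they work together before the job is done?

In the first 3 minutes Copier B alone does 3/11 of the job, leaving 8/11.
Once everyone is working, combined rate: 1/11 + 1/22 = (2 + 1)/22 = 3/22 per minute.
Remaining 8/11 at 3/22 per minute takes 16/3 minutes.

16/3 minutes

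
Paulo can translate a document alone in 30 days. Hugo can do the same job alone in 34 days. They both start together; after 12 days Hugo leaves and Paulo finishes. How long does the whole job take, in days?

In the first 12 days the combined rate is 16/255, so 64/85 of the job is done, leaving 21/85.
After Hugo leaves the rate is 1/30 per day; the remaining 21/85 takes 126/17 days.
Total = 12 + 126/17 = 330/17 days.

330/17 days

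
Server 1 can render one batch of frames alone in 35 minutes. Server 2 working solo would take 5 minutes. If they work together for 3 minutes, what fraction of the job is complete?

Combined rate: 1/35 + 1/5 = (1 + 7)/35 = 8/35 per minute.
In 3 minutes they complete 3·8/35 = 24/35 of the job.

24/35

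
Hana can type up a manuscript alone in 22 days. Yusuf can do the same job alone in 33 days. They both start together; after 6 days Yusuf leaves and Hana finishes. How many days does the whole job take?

In the first 6 days the combined rate is 5/66, so 5/11 of the job is done, leaving 6/11.
After Yusuf leaves the rate is 1/22 per day; the remaining 6/11 takes 12 days.
Total = 6 + 12 = 18 days.

18 days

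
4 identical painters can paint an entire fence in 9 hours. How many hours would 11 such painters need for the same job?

Total work is 4·9 = 36 painter-hours.
With 11 painters: 36/11 hours.

36/11 hours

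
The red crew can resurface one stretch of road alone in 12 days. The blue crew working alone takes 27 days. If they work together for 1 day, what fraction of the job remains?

95/108

Combined rate: 1/12 + 1/27 = (9 + 4)/108 = 13/108 per day.
In 1 day they complete 1·13/108 = 13/108 of the job.
So 95/108 remains.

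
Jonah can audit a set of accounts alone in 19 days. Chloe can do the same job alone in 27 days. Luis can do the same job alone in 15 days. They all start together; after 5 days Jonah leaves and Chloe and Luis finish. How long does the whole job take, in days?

In the first 5 days the combined rate is 401/2565, so 401/513 of the job is done, leaving 112/513.
After Jonah leaves the rate is 14/135 per day; the remaining 112/513 takes 40/19 days.
Total = 5 + 40/19 = 135/19 days.

135/19 days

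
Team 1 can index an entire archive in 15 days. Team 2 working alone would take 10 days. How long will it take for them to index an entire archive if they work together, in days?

6 days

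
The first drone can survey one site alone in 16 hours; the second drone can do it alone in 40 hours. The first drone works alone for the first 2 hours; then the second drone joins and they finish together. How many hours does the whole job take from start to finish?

In 2 hours the first drone does 2/16 = 1/8 of the job, leaving 7/8.
The first drone and the second drone together work at 7/80 per hour, so finishing takes 7/8 ÷ 7/80 = 10 hours.
Total time = 2 + 10 = 12 hours.

12 hours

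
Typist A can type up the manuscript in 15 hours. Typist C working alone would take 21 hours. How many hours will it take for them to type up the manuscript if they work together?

With two workers the combined time is the product over the sum: 15·21/(15+21) = 315/36 = 35/4 hours.

35/4 hours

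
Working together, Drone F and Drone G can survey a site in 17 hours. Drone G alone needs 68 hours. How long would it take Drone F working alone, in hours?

68/3 hours

Combined rate is 1/17 per hour.
Known contribution: 1/68 per hour.
So Drone F's rate is 1/17 − 1/68 = 3/68, meaning 68/3 hours alone.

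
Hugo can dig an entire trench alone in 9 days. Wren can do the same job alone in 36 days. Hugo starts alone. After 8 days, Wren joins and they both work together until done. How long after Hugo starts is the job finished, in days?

In the first 8 days Hugo alone does 8/9 of the job, leaving 1/9.
Once everyone is working, combined rate: 1/9 + 1/36 = (4 + 1)/36 = 5/36 per day.
Remaining 1/9 at 5/36 per day takes 4/5 days.
Total from the start = 8 + 4/5 = 44/5 days.

44/5 days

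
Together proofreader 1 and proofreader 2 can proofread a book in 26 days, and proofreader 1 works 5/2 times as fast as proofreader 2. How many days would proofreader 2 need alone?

Let proofreader 2's rate be r; then proofreader 1's rate is (5/2)r, so together (5/2 + 1)r = (7/2)r = 1/26.
Thus r = 1/91 per day.
Proofreader 2 alone: 91 days; proofreader 1 alone: 182/5 days.

91 days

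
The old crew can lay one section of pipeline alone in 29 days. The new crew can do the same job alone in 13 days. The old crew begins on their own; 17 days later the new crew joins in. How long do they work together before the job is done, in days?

In the first 17 days the old crew alone does 17/29 of the job, leaving 12/29.
Once everyone is working, combined rate: 1/29 + 1/13 = (13 + 29)/377 = 42/377 per day.
Remaining 12/29 at 42/377 per day takes 26/7 days.

26/7 days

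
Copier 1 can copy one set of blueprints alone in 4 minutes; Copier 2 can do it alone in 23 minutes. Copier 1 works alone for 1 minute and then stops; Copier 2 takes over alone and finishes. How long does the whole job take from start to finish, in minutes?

73/4 minutes

In 1 minute Copier 1 does 1/4 of the job, leaving 3/4.
Copier 2 works at 1/23 per minute, so finishing takes 3/4 ÷ 1/23 = 69/4 minutes.
Total time = 1 + 69/4 = 73/4 minutes.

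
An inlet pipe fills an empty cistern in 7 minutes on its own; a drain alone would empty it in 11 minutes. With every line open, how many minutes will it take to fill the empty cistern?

Net rate = 1/7 − 1/11 = (11 − 7)/77 = 4/77 per minute.
Filling time = 1 ÷ (4/77) = 77/4 minutes.

77/4 minutes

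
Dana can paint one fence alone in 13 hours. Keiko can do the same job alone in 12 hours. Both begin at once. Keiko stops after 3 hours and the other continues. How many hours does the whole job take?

In the first 3 hours the combined rate is 25/156, so 25/52 of the job is done, leaving 27/52.
After Keiko leaves the rate is 1/13 per hour; the remaining 27/52 takes 27/4 hours.
Total = 3 + 27/4 = 39/4 hours.

39/4 hours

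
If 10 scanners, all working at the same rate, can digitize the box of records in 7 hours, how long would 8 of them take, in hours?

35/4 hours

Total work is 10·7 = 70 scanner-hours.
With 8 scanners: 70/8 = 35/4 hours.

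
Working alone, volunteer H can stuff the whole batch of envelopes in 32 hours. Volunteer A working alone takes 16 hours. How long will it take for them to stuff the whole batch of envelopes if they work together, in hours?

Combined rate: 1/32 + 1/16 = (1 + 2)/32 = 3/32 per hour.
Time = 1 ÷ (3/32) = 32/3 hours.

32/3 hours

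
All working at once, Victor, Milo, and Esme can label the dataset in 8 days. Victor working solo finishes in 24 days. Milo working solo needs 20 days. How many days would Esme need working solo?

Combined rate is 1/8 per day.
Known contribution: 1/24 + 1/20 = (5 + 6)/120 = 11/120 per day.
So Esme's rate is 1/8 − 11/120 = 1/30, meaning 30 days alone.

30 days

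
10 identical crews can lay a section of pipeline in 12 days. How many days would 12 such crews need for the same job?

Total work is 10·12 = 120 crew-days.
With 12 crews: 120/12 = 10 days.

10 days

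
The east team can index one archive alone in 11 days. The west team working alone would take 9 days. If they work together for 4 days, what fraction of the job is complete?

Combined rate: 1/11 + 1/9 = (9 + 11)/99 = 20/99 per day.
In 4 days they complete 4·20/99 = 80/99 of the job.

80/99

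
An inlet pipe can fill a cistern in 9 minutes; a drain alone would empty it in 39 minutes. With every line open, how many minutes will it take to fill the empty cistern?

117/10 minutes

Net rate = 1/9 − 1/39 = (13 − 3)/117 = 10/117 per minute.
Filling time = 1 ÷ (10/117) = 117/10 minutes.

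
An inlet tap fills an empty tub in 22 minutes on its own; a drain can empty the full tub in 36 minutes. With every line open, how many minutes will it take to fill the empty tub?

Net rate = 1/22 − 1/36 = (18 − 11)/396 = 7/396 per minute.
Filling time = 1 ÷ (7/396) = 396/7 minutes.

396/7 minutes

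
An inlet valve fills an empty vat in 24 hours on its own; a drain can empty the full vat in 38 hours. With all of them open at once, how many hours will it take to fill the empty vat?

456/7 hours

Net rate = 1/24 − 1/38 = (19 − 12)/456 = 7/456 per hour.
Filling time = 1 ÷ (7/456) = 456/7 hours.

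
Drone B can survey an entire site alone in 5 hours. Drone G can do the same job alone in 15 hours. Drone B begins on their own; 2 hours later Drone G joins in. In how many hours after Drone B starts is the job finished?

In the first 2 hours Drone B alone does 2/5 of the job, leaving 3/5.
Once everyone is working, combined rate: 1/5 + 1/15 = (3 + 1)/15 = 4/15 per hour.
Remaining 3/5 at 4/15 per hour takes 9/4 hours.
Total from the start = 2 + 9/4 = 17/4 hours.

17/4 hours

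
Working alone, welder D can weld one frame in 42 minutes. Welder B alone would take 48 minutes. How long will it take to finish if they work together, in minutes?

With two workers the combined time is the product over the sum: 42·48/(42+48) = 2016/90 = 112/5 minutes.

112/5 minutes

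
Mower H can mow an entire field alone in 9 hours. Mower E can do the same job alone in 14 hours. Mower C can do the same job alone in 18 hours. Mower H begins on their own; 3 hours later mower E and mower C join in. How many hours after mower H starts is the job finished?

29/5 hours

In the first 3 hours mower H alone does 3/9 = 1/3 of the job, leaving 2/3.
Once everyone is working, combined rate: 1/9 + 1/14 + 1/18 = (14 + 9 + 7)/126 = 30/126 = 5/21 per hour.
Remaining 2/3 at 5/21 per hour takes 14/5 hours.
Total from the start = 3 + 14/5 = 29/5 hours.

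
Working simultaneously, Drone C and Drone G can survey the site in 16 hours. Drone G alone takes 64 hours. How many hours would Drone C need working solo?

Combined rate is 1/16 per hour.
Known contribution: 1/64 per hour.
So Drone C's rate is 1/16 − 1/64 = 3/64, meaning 64/3 hours alone.

64/3 hours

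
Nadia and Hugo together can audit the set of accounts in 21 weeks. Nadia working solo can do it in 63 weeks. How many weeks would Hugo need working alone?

63/2 weeks

Combined rate is 1/21 per week.
Known contribution: 1/63 per week.
So Hugo's rate is 1/21 − 1/63 = 2/63, meaning 63/2 weeks alone.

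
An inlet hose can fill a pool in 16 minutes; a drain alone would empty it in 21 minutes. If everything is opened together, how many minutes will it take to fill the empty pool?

336/5 minutes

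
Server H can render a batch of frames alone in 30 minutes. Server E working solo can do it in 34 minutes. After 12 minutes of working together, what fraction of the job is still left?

Combined rate: 1/30 + 1/34 = (17 + 15)/510 = 32/510 = 16/255 per minute.
In 12 minutes they complete 12·16/255 = 64/85 of the job.
So 21/85 remains.

21/85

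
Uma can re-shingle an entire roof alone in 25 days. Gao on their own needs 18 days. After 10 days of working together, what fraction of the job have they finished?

Combined rate: 1/25 + 1/18 = (18 + 25)/450 = 43/450 per day.
In 10 days they complete 10·43/450 = 43/45 of the job.

43/45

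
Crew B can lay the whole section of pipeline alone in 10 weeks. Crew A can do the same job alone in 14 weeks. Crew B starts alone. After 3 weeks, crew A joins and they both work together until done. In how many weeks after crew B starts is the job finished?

In the first 3 weeks crew B alone does 3/10 of the job, leaving 7/10.
Once everyone is working, combined rate: 1/10 + 1/14 = (7 + 5)/70 = 12/70 = 6/35 per week.
Remaining 7/10 at 6/35 per week takes 49/12 weeks.
Total from the start = 3 + 49/12 = 85/12 weeks.

85/12 weeks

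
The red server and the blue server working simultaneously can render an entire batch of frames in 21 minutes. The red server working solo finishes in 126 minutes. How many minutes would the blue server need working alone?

126/5 minutes

Combined rate is 1/21 per minute.
Known contribution: 1/126 per minute.
So the blue server's rate is 1/21 − 1/126 = 5/126, meaning 126/5 minutes alone.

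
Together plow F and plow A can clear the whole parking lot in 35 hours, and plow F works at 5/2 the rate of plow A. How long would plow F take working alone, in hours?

Let plow A's rate be r; then plow F's rate is (5/2)r, so together (5/2 + 1)r = (7/2)r = 1/35.
Thus r = 2/245 per hour.
Plow A alone: 245/2 hours; plow F alone: 49 hours.

49 hours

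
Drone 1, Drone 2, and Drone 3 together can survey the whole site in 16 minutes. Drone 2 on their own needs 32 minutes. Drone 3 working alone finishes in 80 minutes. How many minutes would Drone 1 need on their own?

Combined rate is 1/16 per minute.
Known contribution: 1/32 + 1/80 = (5 + 2)/160 = 7/160 per minute.
So Drone 1's rate is 1/16 − 7/160 = 3/160, meaning 160/3 minutes alone.

160/3 minutes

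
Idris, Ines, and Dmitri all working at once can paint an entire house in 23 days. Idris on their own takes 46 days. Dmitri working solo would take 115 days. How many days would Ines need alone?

230/3 days

Combined rate is 1/23 per day.
Known contribution: 1/46 + 1/115 = (5 + 2)/230 = 7/230 per day.
So Ines's rate is 1/23 − 7/230 = 3/230, meaning 230/3 days alone.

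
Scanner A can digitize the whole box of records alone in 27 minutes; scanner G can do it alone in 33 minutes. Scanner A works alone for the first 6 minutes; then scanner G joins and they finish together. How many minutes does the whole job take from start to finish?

351/20 minutes

In 6 minutes scanner A does 6/27 = 2/9 of the job, leaving 7/9.
Scanner A and scanner G together work at 20/297 per minute, so finishing takes 7/9 ÷ 20/297 = 231/20 minutes.
Total time = 6 + 231/20 = 351/20 minutes.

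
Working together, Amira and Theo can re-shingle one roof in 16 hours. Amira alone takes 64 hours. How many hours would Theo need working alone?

64/3 hours

Combined rate is 1/16 per hour.
Known contribution: 1/64 per hour.
So Theo's rate is 1/16 − 1/64 = 3/64, meaning 64/3 hours alone.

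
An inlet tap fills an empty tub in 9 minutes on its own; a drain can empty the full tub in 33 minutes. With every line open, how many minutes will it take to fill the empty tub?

Net rate = 1/9 − 1/33 = (11 − 3)/99 = 8/99 per minute.
Filling time = 1 ÷ (8/99) = 99/8 minutes.

99/8 minutes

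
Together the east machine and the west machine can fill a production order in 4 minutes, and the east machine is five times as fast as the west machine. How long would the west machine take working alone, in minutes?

24 minutes

Let the west machine's rate be r; then the east machine's rate is 5r, so together (5 + 1)r = 6r = 1/4.
Thus r = 1/24 per minute.
The west machine alone: 24 minutes; the east machine alone: 24/5 minutes.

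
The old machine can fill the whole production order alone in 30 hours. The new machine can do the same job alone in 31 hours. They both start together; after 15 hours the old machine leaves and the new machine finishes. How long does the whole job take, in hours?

In the first 15 hours the combined rate is 61/930, so 61/62 of the job is done, leaving 1/62.
After the old machine leaves the rate is 1/31 per hour; the remaining 1/62 takes 1/2 hours.
Total = 15 + 1/2 = 31/2 hours.

31/2 hours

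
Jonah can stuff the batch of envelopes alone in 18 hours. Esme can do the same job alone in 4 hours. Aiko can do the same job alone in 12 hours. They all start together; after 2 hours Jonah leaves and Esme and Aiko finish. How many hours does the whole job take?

In the first 2 hours the combined rate is 7/18, so 7/9 of the job is done, leaving 2/9.
After Jonah leaves the rate is 1/3 per hour; the remaining 2/9 takes 2/3 hours.
Total = 2 + 2/3 = 8/3 hours.

8/3 hours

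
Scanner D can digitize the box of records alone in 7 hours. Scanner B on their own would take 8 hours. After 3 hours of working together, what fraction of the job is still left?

Combined rate: 1/7 + 1/8 = (8 + 7)/56 = 15/56 per hour.
In 3 hours they complete 3·15/56 = 45/56 of the job.
So 11/56 remains.

11/56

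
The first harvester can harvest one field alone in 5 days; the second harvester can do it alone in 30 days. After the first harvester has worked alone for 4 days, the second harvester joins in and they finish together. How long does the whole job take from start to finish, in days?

In 4 days the first harvester does 4/5 of the job, leaving 1/5.
The first harvester and the second harvester together work at 7/30 per day, so finishing takes 1/5 ÷ 7/30 = 6/7 days.
Total time = 4 + 6/7 = 34/7 days.

34/7 days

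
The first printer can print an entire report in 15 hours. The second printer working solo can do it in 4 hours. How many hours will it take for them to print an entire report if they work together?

60/19 hours

Combined rate: 1/15 + 1/4 = (4 + 15)/60 = 19/60 per hour.
Time = 1 ÷ (19/60) = 60/19 hours.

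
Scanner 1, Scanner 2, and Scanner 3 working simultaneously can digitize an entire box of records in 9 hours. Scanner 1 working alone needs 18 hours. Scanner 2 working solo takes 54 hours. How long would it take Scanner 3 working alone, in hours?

Combined rate is 1/9 per hour.
Known contribution: 1/18 + 1/54 = (3 + 1)/54 = 4/54 = 2/27 per hour.
So Scanner 3's rate is 1/9 − 2/27 = 1/27, meaning 27 hours alone.

27 hours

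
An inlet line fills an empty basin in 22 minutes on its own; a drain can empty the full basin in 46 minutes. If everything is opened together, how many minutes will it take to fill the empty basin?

Net rate = 1/22 − 1/46 = (23 − 11)/506 = 12/506 = 6/253 per minute.
Filling time = 1 ÷ (6/253) = 253/6 minutes.

253/6 minutes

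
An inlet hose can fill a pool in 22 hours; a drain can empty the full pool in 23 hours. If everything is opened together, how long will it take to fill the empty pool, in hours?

506 hours

Net rate = 1/22 − 1/23 = (23 − 22)/506 = 1/506 per hour.
Filling time = 1 ÷ (1/506) = 506 hours.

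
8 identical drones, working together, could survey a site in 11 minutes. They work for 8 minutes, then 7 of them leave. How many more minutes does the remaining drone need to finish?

One drone does 1/88 of the job per minute.
After 8 minutes with 8 drones, 8/11 is done (3/11 left).
With 1 drone the rate is 1/88, so the rest takes 3/11 ÷ 1/88 = 24 minutes.

24 minutes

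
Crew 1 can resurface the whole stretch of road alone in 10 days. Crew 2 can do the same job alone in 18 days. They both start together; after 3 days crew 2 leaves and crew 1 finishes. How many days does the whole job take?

In the first 3 days the combined rate is 7/45, so 7/15 of the job is done, leaving 8/15.
After crew 2 leaves the rate is 1/10 per day; the remaining 8/15 takes 16/3 days.
Total = 3 + 16/3 = 25/3 days.

25/3 days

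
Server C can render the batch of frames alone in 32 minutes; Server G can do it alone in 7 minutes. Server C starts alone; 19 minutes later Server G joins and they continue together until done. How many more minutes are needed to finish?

7/3 minutes

In 19 minutes Server C does 19/32 of the job, leaving 13/32.
Server C and Server G together work at 39/224 per minute, so finishing takes 13/32 ÷ 39/224 = 7/3 minutes.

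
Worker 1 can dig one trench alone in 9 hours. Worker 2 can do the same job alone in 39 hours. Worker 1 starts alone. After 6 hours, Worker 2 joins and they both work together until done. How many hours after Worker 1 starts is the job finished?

135/16 hours

In the first 6 hours Worker 1 alone does 6/9 = 2/3 of the job, leaving 1/3.
Once everyone is working, combined rate: 1/9 + 1/39 = (13 + 3)/117 = 16/117 per hour.
Remaining 1/3 at 16/117 per hour takes 39/16 hours.
Total from the start = 6 + 39/16 = 135/16 hours.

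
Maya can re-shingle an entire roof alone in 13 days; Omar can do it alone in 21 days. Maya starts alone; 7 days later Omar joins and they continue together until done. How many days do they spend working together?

63/17 days

In 7 days Maya does 7/13 of the job, leaving 6/13.
Maya and Omar together work at 34/273 per day, so finishing takes 6/13 ÷ 34/273 = 63/17 days.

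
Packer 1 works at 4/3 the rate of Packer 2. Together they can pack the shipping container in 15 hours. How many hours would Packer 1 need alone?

Let Packer 2's rate be r; then Packer 1's rate is (4/3)r, so together (4/3 + 1)r = (7/3)r = 1/15.
Thus r = 1/35 per hour.
Packer 2 alone: 35 hours; Packer 1 alone: 105/4 hours.

105/4 hours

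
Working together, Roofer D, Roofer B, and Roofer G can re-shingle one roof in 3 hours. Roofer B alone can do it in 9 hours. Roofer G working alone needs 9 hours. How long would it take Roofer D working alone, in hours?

9 hours

Combined rate is 1/3 per hour.
Known contribution: 1/9 + 1/9 = (1 + 1)/9 = 2/9 per hour.
So Roofer D's rate is 1/3 − 2/9 = 1/9, meaning 9 hours alone.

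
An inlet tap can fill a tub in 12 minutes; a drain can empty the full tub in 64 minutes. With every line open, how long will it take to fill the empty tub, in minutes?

Net rate = 1/12 − 1/64 = (16 − 3)/192 = 13/192 per minute.
Filling time = 1 ÷ (13/192) = 192/13 minutes.

192/13 minutes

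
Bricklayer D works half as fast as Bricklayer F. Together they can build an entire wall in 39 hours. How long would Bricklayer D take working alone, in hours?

Let Bricklayer F's rate be r; then Bricklayer D's rate is (1/2)r, so together (1/2 + 1)r = (3/2)r = 1/39.
Thus r = 2/117 per hour.
Bricklayer F alone: 117/2 hours; Bricklayer D alone: 117 hours.

117 hours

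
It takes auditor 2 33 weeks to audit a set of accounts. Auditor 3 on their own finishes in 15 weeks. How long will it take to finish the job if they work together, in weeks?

165/16 weeks

Combined rate: 1/33 + 1/15 = (5 + 11)/165 = 16/165 per week.
Time = 1 ÷ (16/165) = 165/16 weeks.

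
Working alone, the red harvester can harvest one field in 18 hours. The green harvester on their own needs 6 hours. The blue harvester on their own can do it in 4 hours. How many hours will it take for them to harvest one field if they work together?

Combined rate: 1/18 + 1/6 + 1/4 = (2 + 6 + 9)/36 = 17/36 per hour.
Time = 1 ÷ (17/36) = 36/17 hours.

36/17 hours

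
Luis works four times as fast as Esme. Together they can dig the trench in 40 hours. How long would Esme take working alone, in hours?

200 hours

Let Esme's rate be r; then Luis's rate is 4r, so together (4 + 1)r = 5r = 1/40.
Thus r = 1/200 per hour.
Esme alone: 200 hours; Luis alone: 50 hours.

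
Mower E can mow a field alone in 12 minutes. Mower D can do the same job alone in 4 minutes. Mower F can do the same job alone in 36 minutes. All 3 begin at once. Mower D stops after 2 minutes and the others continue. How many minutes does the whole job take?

9/2 minutes

In the first 2 minutes the combined rate is 13/36, so 13/18 of the job is done, leaving 5/18.
After mower D leaves the rate is 1/9 per minute; the remaining 5/18 takes 5/2 minutes.
Total = 2 + 5/2 = 9/2 minutes.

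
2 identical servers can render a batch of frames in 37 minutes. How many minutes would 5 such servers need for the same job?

74/5 minutes

Total work is 2·37 = 74 server-minutes.
With 5 servers: 74/5 minutes.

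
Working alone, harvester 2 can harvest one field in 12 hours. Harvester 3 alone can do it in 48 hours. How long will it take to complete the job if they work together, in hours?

Combined rate: 1/12 + 1/48 = (4 + 1)/48 = 5/48 per hour.
Time = 1 ÷ (5/48) = 48/5 hours.

48/5 hours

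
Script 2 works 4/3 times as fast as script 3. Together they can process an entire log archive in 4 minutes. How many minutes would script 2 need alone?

Let script 3's rate be r; then script 2's rate is (4/3)r, so together (4/3 + 1)r = (7/3)r = 1/4.
Thus r = 3/28 per minute.
Script 3 alone: 28/3 minutes; script 2 alone: 7 minutes.

7 minutes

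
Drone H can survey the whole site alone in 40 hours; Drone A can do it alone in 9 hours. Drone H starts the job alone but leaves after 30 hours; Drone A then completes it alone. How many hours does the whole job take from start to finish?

129/4 hours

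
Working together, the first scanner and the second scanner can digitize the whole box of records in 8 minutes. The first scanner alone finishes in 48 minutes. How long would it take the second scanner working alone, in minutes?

48/5 minutes

Combined rate is 1/8 per minute.
Known contribution: 1/48 per minute.
So the second scanner's rate is 1/8 − 1/48 = 5/48, meaning 48/5 minutes alone.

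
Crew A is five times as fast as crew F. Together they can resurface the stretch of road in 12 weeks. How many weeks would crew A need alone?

Let crew F's rate be r; then crew A's rate is 5r, so together (5 + 1)r = 6r = 1/12.
Thus r = 1/72 per week.
Crew F alone: 72 weeks; crew A alone: 72/5 weeks.

72/5 weeks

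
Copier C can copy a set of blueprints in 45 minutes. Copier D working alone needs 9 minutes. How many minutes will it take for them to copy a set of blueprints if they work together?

15/2 minutes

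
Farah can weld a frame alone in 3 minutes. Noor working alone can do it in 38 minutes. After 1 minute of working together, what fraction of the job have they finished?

41/114

Combined rate: 1/3 + 1/38 = (38 + 3)/114 = 41/114 per minute.
In 1 minute they complete 1·41/114 = 41/114 of the job.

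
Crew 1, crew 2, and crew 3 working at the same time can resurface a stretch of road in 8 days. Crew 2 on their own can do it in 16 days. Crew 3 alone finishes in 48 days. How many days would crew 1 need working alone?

Combined rate is 1/8 per day.
Known contribution: 1/16 + 1/48 = (3 + 1)/48 = 4/48 = 1/12 per day.
So crew 1's rate is 1/8 − 1/12 = 1/24, meaning 24 days alone.

24 days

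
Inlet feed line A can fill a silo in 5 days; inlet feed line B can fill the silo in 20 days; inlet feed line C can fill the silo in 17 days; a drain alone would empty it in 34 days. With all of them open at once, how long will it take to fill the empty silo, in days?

68/19 days

Net rate = 1/5 + 1/20 + 1/17 − 1/34 = (68 + 17 + 20 − 10)/340 = 95/340 = 19/68 per day.
Filling time = 1 ÷ (19/68) = 68/19 days.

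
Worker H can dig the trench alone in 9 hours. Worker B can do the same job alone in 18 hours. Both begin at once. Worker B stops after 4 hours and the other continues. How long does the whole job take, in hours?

In the first 4 hours the combined rate is 1/6, so 2/3 of the job is done, leaving 1/3.
After worker B leaves the rate is 1/9 per hour; the remaining 1/3 takes 3 hours.
Total = 4 + 3 = 7 hours.

7 hours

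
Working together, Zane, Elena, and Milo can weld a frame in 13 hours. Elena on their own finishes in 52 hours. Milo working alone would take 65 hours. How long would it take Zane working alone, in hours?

260/11 hours

Combined rate is 1/13 per hour.
Known contribution: 1/52 + 1/65 = (5 + 4)/260 = 9/260 per hour.
So Zane's rate is 1/13 − 9/260 = 11/260, meaning 260/11 hours alone.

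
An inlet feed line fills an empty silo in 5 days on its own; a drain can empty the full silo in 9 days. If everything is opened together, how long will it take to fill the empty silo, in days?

45/4 days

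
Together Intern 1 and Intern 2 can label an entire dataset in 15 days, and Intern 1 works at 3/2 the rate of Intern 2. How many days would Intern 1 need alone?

Let Intern 2's rate be r; then Intern 1's rate is (3/2)r, so together (3/2 + 1)r = (5/2)r = 1/15.
Thus r = 2/75 per day.
Intern 2 alone: 75/2 days; Intern 1 alone: 25 days.

25 days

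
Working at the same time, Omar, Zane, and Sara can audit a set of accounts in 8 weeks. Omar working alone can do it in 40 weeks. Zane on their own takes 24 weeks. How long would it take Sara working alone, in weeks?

120/7 weeks

Combined rate is 1/8 per week.
Known contribution: 1/40 + 1/24 = (3 + 5)/120 = 8/120 = 1/15 per week.
So Sara's rate is 1/8 − 1/15 = 7/120, meaning 120/7 weeks alone.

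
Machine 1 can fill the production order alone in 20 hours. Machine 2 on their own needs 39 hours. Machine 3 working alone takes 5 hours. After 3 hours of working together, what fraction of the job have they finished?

Combined rate: 1/20 + 1/39 + 1/5 = (39 + 20 + 156)/780 = 215/780 = 43/156 per hour.
In 3 hours they complete 3·43/156 = 43/52 of the job.

43/52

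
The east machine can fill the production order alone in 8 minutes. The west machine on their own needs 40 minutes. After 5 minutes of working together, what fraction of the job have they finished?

3/4

Combined rate: 1/8 + 1/40 = (5 + 1)/40 = 6/40 = 3/20 per minute.
In 5 minutes they complete 5·3/20 = 3/4 of the job.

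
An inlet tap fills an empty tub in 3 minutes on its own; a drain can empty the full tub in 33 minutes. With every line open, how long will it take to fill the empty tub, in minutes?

Net rate = 1/3 − 1/33 = (11 − 1)/33 = 10/33 per minute.
Filling time = 1 ÷ (10/33) = 33/10 minutes.

33/10 minutes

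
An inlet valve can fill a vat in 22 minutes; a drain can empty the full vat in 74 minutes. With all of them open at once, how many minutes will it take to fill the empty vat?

Net rate = 1/22 − 1/74 = (37 − 11)/814 = 26/814 = 13/407 per minute.
Filling time = 1 ÷ (13/407) = 407/13 minutes.

407/13 minutes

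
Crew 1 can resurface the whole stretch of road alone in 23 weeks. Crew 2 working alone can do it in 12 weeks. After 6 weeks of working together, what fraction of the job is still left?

11/46

Combined rate: 1/23 + 1/12 = (12 + 23)/276 = 35/276 per week.
In 6 weeks they complete 6·35/276 = 35/46 of the job.
So 11/46 remains.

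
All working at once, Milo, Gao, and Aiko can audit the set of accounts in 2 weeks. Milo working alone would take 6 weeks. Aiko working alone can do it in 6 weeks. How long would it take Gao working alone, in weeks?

6 weeks

Combined rate is 1/2 per week.
Known contribution: 1/6 + 1/6 = (1 + 1)/6 = 2/6 = 1/3 per week.
So Gao's rate is 1/2 − 1/3 = 1/6, meaning 6 weeks alone.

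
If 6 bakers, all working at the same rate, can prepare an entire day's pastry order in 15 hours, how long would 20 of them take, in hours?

Total work is 6·15 = 90 baker-hours.
With 20 bakers: 90/20 = 9/2 hours.

9/2 hours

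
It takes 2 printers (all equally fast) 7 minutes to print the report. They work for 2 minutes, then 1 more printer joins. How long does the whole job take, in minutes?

16/3 minutes

One printer does 1/14 of the job per minute.
After 2 minutes with 2 printers, 2/7 is done (5/7 left).
With 3 printers the rate is 3/14, so the rest takes 5/7 ÷ 3/14 = 10/3 minutes.
Total = 2 + 10/3 = 16/3 minutes.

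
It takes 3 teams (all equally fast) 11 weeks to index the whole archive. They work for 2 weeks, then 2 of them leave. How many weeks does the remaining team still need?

27 weeks

One team does 1/33 of the job per week.
After 2 weeks with 3 teams, 2/11 is done (9/11 left).
With 1 team the rate is 1/33, so the rest takes 9/11 ÷ 1/33 = 27 weeks.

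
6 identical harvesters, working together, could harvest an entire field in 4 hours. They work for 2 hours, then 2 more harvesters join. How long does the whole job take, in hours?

One harvester does 1/24 of the job per hour.
After 2 hours with 6 harvesters, 1/2 is done (1/2 left).
With 8 harvesters the rate is 8/24 = 1/3, so the rest takes 1/2 ÷ 1/3 = 3/2 hours.
Total = 2 + 3/2 = 7/2 hours.

7/2 hours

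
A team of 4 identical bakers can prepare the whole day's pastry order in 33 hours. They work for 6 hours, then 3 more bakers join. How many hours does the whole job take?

150/7 hours

One baker does 1/132 of the job per hour.
After 6 hours with 4 bakers, 2/11 is done (9/11 left).
With 7 bakers the rate is 7/132, so the rest takes 9/11 ÷ 7/132 = 108/7 hours.
Total = 6 + 108/7 = 150/7 hours.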